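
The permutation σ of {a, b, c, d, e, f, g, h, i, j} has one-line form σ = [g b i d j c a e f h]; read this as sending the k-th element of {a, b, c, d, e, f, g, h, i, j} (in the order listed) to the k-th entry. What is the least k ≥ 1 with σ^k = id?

The disjoint-cycle form of σ has cycle lengths 3, 3, 2, 1, 1.
The order is lcm(3, 3, 2) = 6.

6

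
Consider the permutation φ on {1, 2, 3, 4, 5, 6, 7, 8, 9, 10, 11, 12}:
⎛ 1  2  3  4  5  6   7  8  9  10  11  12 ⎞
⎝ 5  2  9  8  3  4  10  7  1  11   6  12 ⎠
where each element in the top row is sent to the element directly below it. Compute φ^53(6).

11

Tracing 6 → 4 → … returns to 6 after 6 steps, so 6 lies in a 6-cycle (4, 8, 7, 10, 11, 6).
Since the cycle has length 6, φ^53 acts on it the same as φ^5 (53 mod 6 = 5).
Stepping 5 places around the cycle: 6 → 4 → 8 → 7 → 10 → 11.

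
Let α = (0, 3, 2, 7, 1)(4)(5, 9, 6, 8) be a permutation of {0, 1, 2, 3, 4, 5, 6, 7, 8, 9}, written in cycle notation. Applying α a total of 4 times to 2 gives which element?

3

2 lies in the 5-cycle (0, 3, 2, 7, 1).
Advancing 4 steps from 2: 2 → 7 → 1 → 0 → 3.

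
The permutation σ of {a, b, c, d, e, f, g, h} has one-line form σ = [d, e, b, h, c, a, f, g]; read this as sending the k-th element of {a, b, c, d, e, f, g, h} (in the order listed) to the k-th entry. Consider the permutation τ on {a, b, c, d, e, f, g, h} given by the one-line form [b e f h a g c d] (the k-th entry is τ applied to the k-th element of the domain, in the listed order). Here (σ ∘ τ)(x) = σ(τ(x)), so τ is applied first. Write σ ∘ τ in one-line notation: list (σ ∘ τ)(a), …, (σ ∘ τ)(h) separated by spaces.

(σ ∘ τ)(x) = σ(τ(x)). Computing each image: σ(τ(a)) = σ(b) = e, σ(τ(b)) = σ(e) = c, σ(τ(c)) = σ(f) = a, σ(τ(d)) = σ(h) = g, σ(τ(e)) = σ(a) = d, σ(τ(f)) = σ(g) = f, σ(τ(g)) = σ(c) = b, σ(τ(h)) = σ(d) = h.
Hence σ ∘ τ = [e c a g d f b h].

e c a g d f b h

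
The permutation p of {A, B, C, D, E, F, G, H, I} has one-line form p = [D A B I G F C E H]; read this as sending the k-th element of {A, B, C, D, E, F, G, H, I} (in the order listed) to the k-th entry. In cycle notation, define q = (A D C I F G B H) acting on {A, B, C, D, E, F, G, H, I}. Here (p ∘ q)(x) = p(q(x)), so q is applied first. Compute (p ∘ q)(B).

(p ∘ q)(B) = p(q(B)). q(B) = H, then p(H) = E. So (p ∘ q)(B) = E.

E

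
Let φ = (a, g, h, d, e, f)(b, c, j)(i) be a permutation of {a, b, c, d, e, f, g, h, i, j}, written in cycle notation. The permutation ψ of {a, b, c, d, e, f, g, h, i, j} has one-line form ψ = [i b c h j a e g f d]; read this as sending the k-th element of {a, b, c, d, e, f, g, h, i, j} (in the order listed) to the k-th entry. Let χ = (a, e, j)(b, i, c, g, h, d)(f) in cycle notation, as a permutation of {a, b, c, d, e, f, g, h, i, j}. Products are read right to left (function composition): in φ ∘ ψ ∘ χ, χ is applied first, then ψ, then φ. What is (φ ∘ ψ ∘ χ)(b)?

a

Apply the permutations in order: χ(b) = i, then ψ(i) = f, then φ(f) = a. So (φ ∘ ψ ∘ χ)(b) = a.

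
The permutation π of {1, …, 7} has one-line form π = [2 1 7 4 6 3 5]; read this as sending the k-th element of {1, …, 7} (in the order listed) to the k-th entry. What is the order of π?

Writing π as disjoint cycles, the cycle lengths are 4, 2, 1.
The order of π is the least common multiple of its cycle lengths: lcm(4, 2) = 4.

4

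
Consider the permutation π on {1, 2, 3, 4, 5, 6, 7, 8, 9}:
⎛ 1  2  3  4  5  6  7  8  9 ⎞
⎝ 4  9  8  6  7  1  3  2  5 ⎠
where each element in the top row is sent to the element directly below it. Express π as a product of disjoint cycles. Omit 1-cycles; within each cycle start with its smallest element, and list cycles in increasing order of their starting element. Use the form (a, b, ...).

Start at 1 and follow images: 1 → 4 → 6 → 1, giving the cycle (1, 4, 6).
Repeating from the next unused element and collecting all non-trivial cycles gives (1, 4, 6)(2, 9, 5, 7, 3, 8).

(1, 4, 6)(2, 9, 5, 7, 3, 8)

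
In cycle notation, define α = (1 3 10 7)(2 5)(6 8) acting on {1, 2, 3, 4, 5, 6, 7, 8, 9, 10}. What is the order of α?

4

The cycle type of α is (4, 2, 2, 1, 1).
The order is lcm(4, 2, 2) = 4.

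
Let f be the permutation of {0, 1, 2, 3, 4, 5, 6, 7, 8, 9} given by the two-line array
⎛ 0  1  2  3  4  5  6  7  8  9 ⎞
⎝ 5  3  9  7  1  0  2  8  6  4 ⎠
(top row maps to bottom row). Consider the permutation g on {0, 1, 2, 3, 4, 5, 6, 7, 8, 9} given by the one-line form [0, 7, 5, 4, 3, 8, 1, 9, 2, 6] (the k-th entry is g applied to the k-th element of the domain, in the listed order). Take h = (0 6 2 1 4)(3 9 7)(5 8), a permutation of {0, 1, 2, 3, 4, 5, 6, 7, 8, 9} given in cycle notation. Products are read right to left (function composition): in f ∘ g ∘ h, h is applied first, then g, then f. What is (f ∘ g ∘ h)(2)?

(f ∘ g ∘ h)(2) = f(g(h(2))). h(2) = 1, then g(1) = 7, then f(7) = 8, so the result is 8.

8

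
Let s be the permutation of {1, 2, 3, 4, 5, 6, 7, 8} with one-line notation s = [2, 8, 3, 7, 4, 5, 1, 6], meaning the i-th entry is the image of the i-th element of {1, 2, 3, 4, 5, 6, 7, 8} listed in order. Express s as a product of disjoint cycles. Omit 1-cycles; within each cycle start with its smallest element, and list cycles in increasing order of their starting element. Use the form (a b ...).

(1 2 8 6 5 4 7)

From 1: 1 → 2 → 8 → 6 → 5 → 4 → 7 → 1, closing the cycle (1 2 8 6 5 4 7).
Continuing from each remaining unvisited element yields (1 2 8 6 5 4 7).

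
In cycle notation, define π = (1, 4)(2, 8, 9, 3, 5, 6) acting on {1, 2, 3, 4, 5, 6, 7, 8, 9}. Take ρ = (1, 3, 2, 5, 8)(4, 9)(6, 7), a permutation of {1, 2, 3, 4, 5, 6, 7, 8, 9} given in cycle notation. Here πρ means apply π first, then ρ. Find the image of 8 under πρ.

4

π(8) = 9, then ρ(9) = 4; composing gives (πρ)(8) = 4.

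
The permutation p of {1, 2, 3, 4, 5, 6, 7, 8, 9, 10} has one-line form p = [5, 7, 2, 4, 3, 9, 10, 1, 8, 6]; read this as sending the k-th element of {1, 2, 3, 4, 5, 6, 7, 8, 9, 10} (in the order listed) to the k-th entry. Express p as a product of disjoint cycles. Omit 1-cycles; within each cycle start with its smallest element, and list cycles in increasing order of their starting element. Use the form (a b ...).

From 1: 1 → 5 → 3 → 2 → 7 → 10 → 6 → 9 → 8 → 1, closing the cycle (1 5 3 2 7 10 6 9 8).
Repeating from the next unused element and collecting all non-trivial cycles gives (1 5 3 2 7 10 6 9 8).

(1 5 3 2 7 10 6 9 8)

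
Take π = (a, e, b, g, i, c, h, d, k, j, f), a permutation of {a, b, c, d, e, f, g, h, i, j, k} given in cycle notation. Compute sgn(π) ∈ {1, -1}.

The cycle lengths are 11.
A cycle is odd iff its length is even; π has 0 even-length cycles, so sgn(π) = (−1)^0 and π is even.

1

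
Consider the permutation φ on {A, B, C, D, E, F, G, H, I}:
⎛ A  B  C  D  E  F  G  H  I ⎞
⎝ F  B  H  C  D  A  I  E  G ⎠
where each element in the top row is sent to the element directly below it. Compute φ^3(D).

Tracing D → C → … returns to D after 4 steps, so D lies in a 4-cycle (C H E D).
Stepping 3 places around the cycle: D → C → H → E.

E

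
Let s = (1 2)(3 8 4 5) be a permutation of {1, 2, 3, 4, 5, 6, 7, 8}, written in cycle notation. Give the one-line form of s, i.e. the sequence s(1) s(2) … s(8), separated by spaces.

2 1 8 5 3 6 7 4

Each element maps to the next entry in its cycle (wrapping to the front): 1↦2, 2↦1, 3↦8, 4↦5, 5↦3, 6↦6, 7↦7, 8↦4.
So the one-line form is 2 1 8 5 3 6 7 4.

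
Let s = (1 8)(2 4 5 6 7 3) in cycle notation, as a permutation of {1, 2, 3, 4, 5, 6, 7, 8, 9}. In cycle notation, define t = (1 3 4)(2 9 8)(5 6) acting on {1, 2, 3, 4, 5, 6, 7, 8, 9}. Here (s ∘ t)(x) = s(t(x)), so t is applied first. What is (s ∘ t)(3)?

5

First apply t: t(3) = 4, then s(4) = 5. Thus (s ∘ t)(3) = 5.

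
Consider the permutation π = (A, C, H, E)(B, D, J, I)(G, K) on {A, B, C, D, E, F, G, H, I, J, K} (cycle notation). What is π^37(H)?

H lies in the 4-cycle (A, C, H, E).
On a 4-cycle, π^4 is the identity, so π^37 = π^1 there (37 ≡ 1 mod 4).
Stepping 1 place around the cycle: H → E.

E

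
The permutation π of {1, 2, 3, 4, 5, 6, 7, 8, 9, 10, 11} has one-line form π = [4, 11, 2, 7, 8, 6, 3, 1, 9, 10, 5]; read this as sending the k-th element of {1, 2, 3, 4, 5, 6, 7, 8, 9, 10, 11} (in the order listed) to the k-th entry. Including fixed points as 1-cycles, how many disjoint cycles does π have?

The cycle decomposition is (1, 4, 7, 3, 2, 11, 5, 8)(6)(9)(10), which has 4 cycles (counting 1-cycles).

4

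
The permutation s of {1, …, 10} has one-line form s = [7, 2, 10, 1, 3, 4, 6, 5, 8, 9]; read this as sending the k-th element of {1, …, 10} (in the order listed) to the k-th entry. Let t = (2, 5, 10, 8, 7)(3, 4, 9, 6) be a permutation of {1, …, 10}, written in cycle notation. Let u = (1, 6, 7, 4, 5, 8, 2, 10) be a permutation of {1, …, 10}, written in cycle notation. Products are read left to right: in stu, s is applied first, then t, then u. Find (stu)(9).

Apply the permutations in order: s(9) = 8, then t(8) = 7, then u(7) = 4. So (stu)(9) = 4.

4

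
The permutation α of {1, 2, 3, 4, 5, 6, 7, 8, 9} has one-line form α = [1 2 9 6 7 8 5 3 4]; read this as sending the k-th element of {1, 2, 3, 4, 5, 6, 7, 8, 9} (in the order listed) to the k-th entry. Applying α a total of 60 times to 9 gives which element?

9

Tracing 9 → 4 → … returns to 9 after 5 steps, so 9 lies in a 5-cycle (3, 9, 4, 6, 8).
Powers repeat with period 5 on this cycle, and 60 mod 5 = 0, so α^60(9) = α^0(9).
So α^60(9) = 9.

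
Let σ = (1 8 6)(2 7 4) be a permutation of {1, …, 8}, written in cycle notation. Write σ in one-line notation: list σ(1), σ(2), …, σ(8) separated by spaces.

Image by image: 1↦8, 2↦7, 3↦3, 4↦2, 5↦5, 6↦1, 7↦4, 8↦6.
So the one-line form is 8 7 3 2 5 1 4 6.

8 7 3 2 5 1 4 6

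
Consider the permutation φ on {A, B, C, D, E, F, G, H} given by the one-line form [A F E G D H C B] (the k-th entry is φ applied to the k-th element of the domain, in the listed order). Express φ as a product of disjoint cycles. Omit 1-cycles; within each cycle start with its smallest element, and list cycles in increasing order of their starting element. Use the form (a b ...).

(B F H)(C E D G)

From B: B → F → H → B, closing the cycle (B F H).
Repeating from the next unused element and collecting all non-trivial cycles gives (B F H)(C E D G).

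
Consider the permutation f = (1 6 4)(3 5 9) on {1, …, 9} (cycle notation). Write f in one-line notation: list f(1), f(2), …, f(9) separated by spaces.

Reading each image from the cycles: 1→6, 2→2, 3→5, 4→1, 5→9, 6→4, 7→7, 8→8, 9→3.
So the one-line form is 6 2 5 1 9 4 7 8 3.

6 2 5 1 9 4 7 8 3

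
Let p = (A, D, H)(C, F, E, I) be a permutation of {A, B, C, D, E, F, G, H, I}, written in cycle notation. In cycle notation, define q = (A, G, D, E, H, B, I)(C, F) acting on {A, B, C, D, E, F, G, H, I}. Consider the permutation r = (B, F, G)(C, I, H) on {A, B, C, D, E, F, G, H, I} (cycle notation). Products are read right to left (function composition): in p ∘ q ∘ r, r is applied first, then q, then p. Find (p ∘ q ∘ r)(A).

G

Chase A: r(A) = A; q(A) = G; p(G) = G. Hence (p ∘ q ∘ r)(A) = G.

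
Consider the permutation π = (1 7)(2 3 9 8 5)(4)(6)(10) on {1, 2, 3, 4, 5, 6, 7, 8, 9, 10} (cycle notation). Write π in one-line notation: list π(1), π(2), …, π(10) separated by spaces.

7 3 9 4 2 6 1 5 8 10

Each element maps to the next entry in its cycle (wrapping to the front): 1→7, 2→3, 3→9, 4→4, 5→2, 6→6, 7→1, 8→5, 9→8, 10→10.
Listing these in domain order gives 7 3 9 4 2 6 1 5 8 10.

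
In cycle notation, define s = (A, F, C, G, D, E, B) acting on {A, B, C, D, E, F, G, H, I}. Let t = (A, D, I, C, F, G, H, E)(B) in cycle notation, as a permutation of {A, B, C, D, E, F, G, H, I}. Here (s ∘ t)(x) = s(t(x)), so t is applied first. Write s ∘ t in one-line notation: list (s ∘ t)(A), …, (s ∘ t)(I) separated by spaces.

E A C I F D H B G

Chase each element through t then s: A → D → E; B → B → A; C → F → C; D → I → I; E → A → F; F → G → D; G → H → H; H → E → B; I → C → G.
So s ∘ t in one-line form is E A C I F D H B G.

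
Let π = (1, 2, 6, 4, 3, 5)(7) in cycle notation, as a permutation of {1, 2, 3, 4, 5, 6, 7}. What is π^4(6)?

6 lies in the 6-cycle (1, 2, 6, 4, 3, 5).
Stepping 4 places around the cycle: 6 → 4 → 3 → 5 → 1.

1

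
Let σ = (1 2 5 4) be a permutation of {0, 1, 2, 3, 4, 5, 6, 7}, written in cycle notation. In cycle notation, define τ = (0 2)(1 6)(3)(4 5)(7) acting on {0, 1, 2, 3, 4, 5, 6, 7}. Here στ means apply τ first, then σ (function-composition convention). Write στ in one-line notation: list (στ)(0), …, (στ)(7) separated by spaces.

Chase each element through τ then σ: 0 → 2 → 5; 1 → 6 → 6; 2 → 0 → 0; 3 → 3 → 3; 4 → 5 → 4; 5 → 4 → 1; 6 → 1 → 2; 7 → 7 → 7.
Collecting the images, στ = [5 6 0 3 4 1 2 7].

5 6 0 3 4 1 2 7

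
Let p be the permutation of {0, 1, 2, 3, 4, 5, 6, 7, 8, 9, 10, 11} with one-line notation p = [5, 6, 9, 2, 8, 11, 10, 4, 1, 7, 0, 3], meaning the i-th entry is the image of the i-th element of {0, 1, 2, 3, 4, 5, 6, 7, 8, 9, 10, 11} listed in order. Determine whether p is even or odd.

odd

In disjoint-cycle form the cycle lengths are 12.
A cycle of length ℓ contributes ℓ−1 transpositions, so p is a product of 11 transpositions — odd.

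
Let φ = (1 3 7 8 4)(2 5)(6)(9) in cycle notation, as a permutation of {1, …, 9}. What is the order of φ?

10

The cycle type of φ is (5, 2, 1, 1).
The order is lcm(5, 2) = 10.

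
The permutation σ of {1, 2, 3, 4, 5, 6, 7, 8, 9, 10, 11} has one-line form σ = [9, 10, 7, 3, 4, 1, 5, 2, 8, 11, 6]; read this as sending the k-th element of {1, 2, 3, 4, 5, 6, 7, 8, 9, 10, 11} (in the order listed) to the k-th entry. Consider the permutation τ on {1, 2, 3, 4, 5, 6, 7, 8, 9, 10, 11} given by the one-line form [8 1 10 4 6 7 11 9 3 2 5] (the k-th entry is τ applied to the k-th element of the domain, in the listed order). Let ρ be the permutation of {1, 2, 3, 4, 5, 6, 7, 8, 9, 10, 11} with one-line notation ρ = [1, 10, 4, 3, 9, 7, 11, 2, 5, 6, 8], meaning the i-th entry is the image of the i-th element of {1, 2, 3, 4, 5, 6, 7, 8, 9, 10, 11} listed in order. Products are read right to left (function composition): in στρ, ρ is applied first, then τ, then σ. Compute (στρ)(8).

9

Chase 8: ρ(8) = 2; τ(2) = 1; σ(1) = 9. Hence (στρ)(8) = 9.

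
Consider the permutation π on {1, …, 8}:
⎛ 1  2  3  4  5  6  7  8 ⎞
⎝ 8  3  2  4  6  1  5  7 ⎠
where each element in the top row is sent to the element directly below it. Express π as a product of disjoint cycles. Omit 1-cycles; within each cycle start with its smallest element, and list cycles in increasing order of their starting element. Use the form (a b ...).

Start at 1 and follow images: 1 → 8 → 7 → 5 → 6 → 1, giving the cycle (1 8 7 5 6).
Continuing from each remaining unvisited element yields (1 8 7 5 6)(2 3).

(1 8 7 5 6)(2 3)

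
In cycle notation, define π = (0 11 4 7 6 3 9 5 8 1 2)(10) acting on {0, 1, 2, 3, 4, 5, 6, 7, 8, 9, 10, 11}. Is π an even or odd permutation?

even

The cycle lengths are 11, 1.
A cycle is odd iff its length is even; π has 0 even-length cycles, so sgn(π) = (−1)^0 and π is even.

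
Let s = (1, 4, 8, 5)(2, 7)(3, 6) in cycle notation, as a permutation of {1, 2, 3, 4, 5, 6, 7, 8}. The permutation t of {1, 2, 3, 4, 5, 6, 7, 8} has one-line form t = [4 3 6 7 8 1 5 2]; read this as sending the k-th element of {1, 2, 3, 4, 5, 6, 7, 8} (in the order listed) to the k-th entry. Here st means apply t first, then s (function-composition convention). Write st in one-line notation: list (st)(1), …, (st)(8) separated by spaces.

(st)(x) = s(t(x)). Computing each image: s(t(1)) = s(4) = 8, s(t(2)) = s(3) = 6, s(t(3)) = s(6) = 3, s(t(4)) = s(7) = 2, s(t(5)) = s(8) = 5, s(t(6)) = s(1) = 4, s(t(7)) = s(5) = 1, s(t(8)) = s(2) = 7.
Hence st = [8 6 3 2 5 4 1 7].

8 6 3 2 5 4 1 7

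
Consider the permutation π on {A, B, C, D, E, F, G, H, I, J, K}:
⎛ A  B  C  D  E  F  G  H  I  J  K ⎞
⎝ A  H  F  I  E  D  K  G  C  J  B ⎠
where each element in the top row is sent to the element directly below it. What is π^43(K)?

Tracing K → B → … returns to K after 4 steps, so K lies in a 4-cycle (B, H, G, K).
On a 4-cycle, π^4 is the identity, so π^43 = π^3 there (43 ≡ 3 mod 4).
Advancing 3 steps from K: K → B → H → G.

G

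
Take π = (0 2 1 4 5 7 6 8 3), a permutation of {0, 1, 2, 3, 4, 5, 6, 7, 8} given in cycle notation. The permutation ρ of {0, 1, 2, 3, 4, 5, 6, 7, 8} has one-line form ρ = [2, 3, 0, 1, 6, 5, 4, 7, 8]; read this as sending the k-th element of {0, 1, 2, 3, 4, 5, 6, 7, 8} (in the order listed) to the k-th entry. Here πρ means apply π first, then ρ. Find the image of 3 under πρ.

2

First apply π: π(3) = 0, then ρ(0) = 2. Thus (πρ)(3) = 2.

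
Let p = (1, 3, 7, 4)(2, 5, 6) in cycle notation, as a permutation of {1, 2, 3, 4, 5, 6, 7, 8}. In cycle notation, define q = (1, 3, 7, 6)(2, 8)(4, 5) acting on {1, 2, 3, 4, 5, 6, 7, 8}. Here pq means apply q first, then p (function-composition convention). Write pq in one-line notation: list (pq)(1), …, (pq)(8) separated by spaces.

(pq)(x) = p(q(x)). Computing each image: p(q(1)) = p(3) = 7, p(q(2)) = p(8) = 8, p(q(3)) = p(7) = 4, p(q(4)) = p(5) = 6, p(q(5)) = p(4) = 1, p(q(6)) = p(1) = 3, p(q(7)) = p(6) = 2, p(q(8)) = p(2) = 5.
Hence pq = [7 8 4 6 1 3 2 5].

7 8 4 6 1 3 2 5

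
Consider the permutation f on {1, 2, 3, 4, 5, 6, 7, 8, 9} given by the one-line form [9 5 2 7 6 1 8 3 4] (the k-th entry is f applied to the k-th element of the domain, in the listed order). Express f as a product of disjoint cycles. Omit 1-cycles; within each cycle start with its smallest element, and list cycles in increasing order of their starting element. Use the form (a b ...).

From 1: 1 → 9 → 4 → 7 → 8 → 3 → 2 → 5 → 6 → 1, closing the cycle (1 9 4 7 8 3 2 5 6).
Repeating from the next unused element and collecting all non-trivial cycles gives (1 9 4 7 8 3 2 5 6).

(1 9 4 7 8 3 2 5 6)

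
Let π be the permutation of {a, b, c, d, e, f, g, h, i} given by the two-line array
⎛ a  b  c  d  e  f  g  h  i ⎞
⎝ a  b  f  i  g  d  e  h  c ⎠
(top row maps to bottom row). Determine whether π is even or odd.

even

In disjoint-cycle form the cycle lengths are 4, 2, 1, 1, 1.
A cycle of length ℓ contributes ℓ−1 transpositions, so π is a product of 3 + 1 = 4 transpositions — even.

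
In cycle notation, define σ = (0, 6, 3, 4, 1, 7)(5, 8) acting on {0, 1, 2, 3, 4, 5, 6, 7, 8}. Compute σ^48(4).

4 lies in the 6-cycle (0, 6, 3, 4, 1, 7).
On a 6-cycle, σ^6 is the identity, so σ^48 = σ^0 there (48 ≡ 0 mod 6).
So σ^48(4) = 4.

4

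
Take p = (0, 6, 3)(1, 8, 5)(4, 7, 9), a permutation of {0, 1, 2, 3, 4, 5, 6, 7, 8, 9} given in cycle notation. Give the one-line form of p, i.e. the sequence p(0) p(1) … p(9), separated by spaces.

Image by image: 0↦6, 1↦8, 2↦2, 3↦0, 4↦7, 5↦1, 6↦3, 7↦9, 8↦5, 9↦4.
So the one-line form is 6 8 2 0 7 1 3 9 5 4.

6 8 2 0 7 1 3 9 5 4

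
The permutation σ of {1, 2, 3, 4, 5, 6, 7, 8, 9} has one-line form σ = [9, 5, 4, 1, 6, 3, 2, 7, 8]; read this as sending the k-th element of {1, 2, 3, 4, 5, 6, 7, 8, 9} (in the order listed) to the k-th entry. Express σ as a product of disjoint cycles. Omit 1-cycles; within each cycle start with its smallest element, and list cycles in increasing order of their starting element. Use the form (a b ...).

(1 9 8 7 2 5 6 3 4)

From 1: 1 → 9 → 8 → 7 → 2 → 5 → 6 → 3 → 4 → 1, closing the cycle (1 9 8 7 2 5 6 3 4).
Continuing from each remaining unvisited element yields (1 9 8 7 2 5 6 3 4).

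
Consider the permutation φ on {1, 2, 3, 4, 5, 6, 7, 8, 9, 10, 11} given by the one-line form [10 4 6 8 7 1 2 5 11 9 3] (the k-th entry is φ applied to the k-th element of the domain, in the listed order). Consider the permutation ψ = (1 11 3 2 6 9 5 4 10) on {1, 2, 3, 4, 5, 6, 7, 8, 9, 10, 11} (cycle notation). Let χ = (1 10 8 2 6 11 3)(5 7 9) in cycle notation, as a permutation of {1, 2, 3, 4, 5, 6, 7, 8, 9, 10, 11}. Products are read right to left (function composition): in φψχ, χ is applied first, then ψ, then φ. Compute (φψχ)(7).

7

Chase 7: χ(7) = 9; ψ(9) = 5; φ(5) = 7. Hence (φψχ)(7) = 7.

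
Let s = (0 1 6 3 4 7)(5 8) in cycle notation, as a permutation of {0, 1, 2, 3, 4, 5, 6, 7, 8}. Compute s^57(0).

3

0 lies in the 6-cycle (0 1 6 3 4 7).
On a 6-cycle, s^6 is the identity, so s^57 = s^3 there (57 ≡ 3 mod 6).
Stepping 3 places around the cycle: 0 → 1 → 6 → 3.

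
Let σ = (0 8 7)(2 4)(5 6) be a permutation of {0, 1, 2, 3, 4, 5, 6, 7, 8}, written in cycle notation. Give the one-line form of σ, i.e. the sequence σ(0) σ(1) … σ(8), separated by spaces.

Each element maps to the next entry in its cycle (wrapping to the front): 0↦8, 1↦1, 2↦4, 3↦3, 4↦2, 5↦6, 6↦5, 7↦0, 8↦7.
So the one-line form is 8 1 4 3 2 6 5 0 7.

8 1 4 3 2 6 5 0 7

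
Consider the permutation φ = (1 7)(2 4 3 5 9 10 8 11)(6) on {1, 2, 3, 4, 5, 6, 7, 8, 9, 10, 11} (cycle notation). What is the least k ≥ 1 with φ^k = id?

The cycle type of φ is (8, 2, 1).
Since disjoint cycles commute, ord(φ) = lcm(8, 2) = 8.

8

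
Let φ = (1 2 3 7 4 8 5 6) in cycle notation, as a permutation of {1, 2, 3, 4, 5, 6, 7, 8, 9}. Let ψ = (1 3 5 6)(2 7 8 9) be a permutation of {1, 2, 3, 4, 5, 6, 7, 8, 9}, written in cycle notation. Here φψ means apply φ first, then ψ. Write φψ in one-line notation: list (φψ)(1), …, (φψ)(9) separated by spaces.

7 5 8 9 1 3 4 6 2

(φψ)(x) = ψ(φ(x)). Computing each image: ψ(φ(1)) = ψ(2) = 7, ψ(φ(2)) = ψ(3) = 5, ψ(φ(3)) = ψ(7) = 8, ψ(φ(4)) = ψ(8) = 9, ψ(φ(5)) = ψ(6) = 1, ψ(φ(6)) = ψ(1) = 3, ψ(φ(7)) = ψ(4) = 4, ψ(φ(8)) = ψ(5) = 6, ψ(φ(9)) = ψ(9) = 2.
Hence φψ = [7 5 8 9 1 3 4 6 2].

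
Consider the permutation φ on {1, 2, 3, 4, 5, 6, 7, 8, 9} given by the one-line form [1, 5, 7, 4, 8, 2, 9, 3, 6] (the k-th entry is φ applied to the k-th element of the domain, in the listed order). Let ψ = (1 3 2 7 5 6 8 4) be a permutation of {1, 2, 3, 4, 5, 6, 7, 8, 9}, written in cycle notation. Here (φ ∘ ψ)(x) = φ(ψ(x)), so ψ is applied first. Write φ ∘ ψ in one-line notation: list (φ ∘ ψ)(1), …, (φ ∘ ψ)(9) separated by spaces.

7 9 5 1 2 3 8 4 6

(φ ∘ ψ)(x) = φ(ψ(x)). Computing each image: φ(ψ(1)) = φ(3) = 7, φ(ψ(2)) = φ(7) = 9, φ(ψ(3)) = φ(2) = 5, φ(ψ(4)) = φ(1) = 1, φ(ψ(5)) = φ(6) = 2, φ(ψ(6)) = φ(8) = 3, φ(ψ(7)) = φ(5) = 8, φ(ψ(8)) = φ(4) = 4, φ(ψ(9)) = φ(9) = 6.
Hence φ ∘ ψ = [7 9 5 1 2 3 8 4 6].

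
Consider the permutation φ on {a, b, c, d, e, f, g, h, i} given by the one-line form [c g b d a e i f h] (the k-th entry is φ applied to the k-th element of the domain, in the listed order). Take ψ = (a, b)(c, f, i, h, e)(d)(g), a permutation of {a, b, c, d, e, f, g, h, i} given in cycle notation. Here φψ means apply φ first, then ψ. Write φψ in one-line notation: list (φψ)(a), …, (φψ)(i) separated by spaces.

Chase each element through φ then ψ: a → c → f; b → g → g; c → b → a; d → d → d; e → a → b; f → e → c; g → i → h; h → f → i; i → h → e.
Collecting the images, φψ = [f g a d b c h i e].

f g a d b c h i e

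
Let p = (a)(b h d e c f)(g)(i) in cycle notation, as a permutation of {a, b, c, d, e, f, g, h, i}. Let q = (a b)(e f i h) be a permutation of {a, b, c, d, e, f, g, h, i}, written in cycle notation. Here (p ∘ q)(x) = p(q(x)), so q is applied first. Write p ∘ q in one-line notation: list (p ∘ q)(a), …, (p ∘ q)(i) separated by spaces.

For each element, apply q then p: a → b → h; b → a → a; c → c → f; d → d → e; e → f → b; f → i → i; g → g → g; h → e → c; i → h → d.
Collecting the images, p ∘ q = [h a f e b i g c d].

h a f e b i g c d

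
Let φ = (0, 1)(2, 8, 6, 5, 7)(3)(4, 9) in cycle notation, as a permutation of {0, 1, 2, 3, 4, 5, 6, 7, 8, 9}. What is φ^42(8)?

5

8 lies in the 5-cycle (2, 8, 6, 5, 7).
Powers repeat with period 5 on this cycle, and 42 mod 5 = 2, so φ^42(8) = φ^2(8).
Advancing 2 steps from 8: 8 → 6 → 5.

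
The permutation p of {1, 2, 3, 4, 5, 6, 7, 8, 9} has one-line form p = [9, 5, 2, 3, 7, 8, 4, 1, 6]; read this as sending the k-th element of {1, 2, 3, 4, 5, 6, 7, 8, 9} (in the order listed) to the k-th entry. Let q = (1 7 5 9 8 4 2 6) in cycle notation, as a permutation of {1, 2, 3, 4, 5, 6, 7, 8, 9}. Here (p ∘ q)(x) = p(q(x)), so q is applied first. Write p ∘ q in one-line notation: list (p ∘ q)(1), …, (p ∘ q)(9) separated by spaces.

4 8 2 5 6 9 7 3 1

(p ∘ q)(x) = p(q(x)). Computing each image: p(q(1)) = p(7) = 4, p(q(2)) = p(6) = 8, p(q(3)) = p(3) = 2, p(q(4)) = p(2) = 5, p(q(5)) = p(9) = 6, p(q(6)) = p(1) = 9, p(q(7)) = p(5) = 7, p(q(8)) = p(4) = 3, p(q(9)) = p(8) = 1.
Hence p ∘ q = [4 8 2 5 6 9 7 3 1].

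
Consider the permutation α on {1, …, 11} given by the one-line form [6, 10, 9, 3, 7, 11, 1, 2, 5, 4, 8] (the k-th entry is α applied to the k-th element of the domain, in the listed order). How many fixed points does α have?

0

No element satisfies α(x) = x, so there are 0 fixed points.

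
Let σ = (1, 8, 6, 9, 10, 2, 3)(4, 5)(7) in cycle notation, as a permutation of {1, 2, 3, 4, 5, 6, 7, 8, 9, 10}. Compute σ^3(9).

3

9 lies in the 7-cycle (1, 8, 6, 9, 10, 2, 3).
Stepping 3 places around the cycle: 9 → 10 → 2 → 3.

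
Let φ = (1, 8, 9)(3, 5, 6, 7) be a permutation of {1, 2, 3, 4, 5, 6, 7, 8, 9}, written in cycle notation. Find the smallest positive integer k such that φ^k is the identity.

12

The disjoint cycles have lengths 4, 3, 1, 1.
Since disjoint cycles commute, ord(φ) = lcm(4, 3) = 12.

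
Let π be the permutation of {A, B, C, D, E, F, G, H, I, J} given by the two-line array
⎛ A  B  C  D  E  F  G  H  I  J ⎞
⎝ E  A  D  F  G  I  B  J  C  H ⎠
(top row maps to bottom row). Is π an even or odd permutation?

odd

In disjoint-cycle form the cycle lengths are 4, 4, 2.
A cycle of length ℓ contributes ℓ−1 transpositions, so π is a product of 3 + 3 + 1 = 7 transpositions — odd.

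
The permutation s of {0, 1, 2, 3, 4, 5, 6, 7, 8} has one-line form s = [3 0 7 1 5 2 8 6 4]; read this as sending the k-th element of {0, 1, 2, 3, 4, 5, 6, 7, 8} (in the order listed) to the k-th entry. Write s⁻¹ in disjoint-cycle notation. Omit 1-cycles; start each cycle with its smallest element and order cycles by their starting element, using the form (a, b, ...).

First write s in disjoint cycles: (0, 3, 1)(2, 7, 6, 8, 4, 5).
The inverse reverses every cycle; in canonical form, s⁻¹ = (0, 1, 3)(2, 5, 4, 8, 6, 7).

(0, 1, 3)(2, 5, 4, 8, 6, 7)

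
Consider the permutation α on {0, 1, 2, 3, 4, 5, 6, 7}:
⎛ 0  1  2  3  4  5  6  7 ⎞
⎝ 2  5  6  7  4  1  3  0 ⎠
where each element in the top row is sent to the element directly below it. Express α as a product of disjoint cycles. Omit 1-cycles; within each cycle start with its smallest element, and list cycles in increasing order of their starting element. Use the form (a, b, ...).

(0, 2, 6, 3, 7)(1, 5)

From 0: 0 → 2 → 6 → 3 → 7 → 0, closing the cycle (0, 2, 6, 3, 7).
Repeating from the next unused element and collecting all non-trivial cycles gives (0, 2, 6, 3, 7)(1, 5).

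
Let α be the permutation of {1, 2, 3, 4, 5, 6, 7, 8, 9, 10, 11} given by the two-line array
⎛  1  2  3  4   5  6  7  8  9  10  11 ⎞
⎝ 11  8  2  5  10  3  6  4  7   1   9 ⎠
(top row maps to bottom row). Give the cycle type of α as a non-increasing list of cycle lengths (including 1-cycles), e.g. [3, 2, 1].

[11]

The disjoint cycles are (1, 11, 9, 7, 6, 3, 2, 8, 4, 5, 10), with lengths 11 in non-increasing order.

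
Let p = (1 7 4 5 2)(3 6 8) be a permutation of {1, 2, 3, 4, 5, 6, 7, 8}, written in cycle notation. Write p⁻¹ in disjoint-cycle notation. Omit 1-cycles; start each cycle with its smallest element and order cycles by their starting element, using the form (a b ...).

(1 2 5 4 7)(3 8 6)

If p sends a → b within a cycle, p⁻¹ sends b → a; equivalently, reverse each cycle.
Reversing each cycle of p and rotating so the smallest element leads gives (1 2 5 4 7)(3 8 6).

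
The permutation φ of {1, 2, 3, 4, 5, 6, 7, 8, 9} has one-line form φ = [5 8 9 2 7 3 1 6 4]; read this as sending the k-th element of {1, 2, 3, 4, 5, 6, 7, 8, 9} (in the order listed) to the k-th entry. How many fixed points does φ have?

0

No element satisfies φ(x) = x, so there are 0 fixed points.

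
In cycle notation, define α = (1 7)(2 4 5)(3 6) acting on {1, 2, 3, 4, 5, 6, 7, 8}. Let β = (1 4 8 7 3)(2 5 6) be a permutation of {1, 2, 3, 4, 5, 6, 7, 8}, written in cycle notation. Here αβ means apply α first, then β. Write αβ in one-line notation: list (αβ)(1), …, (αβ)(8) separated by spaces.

For each element, apply α then β: 1 → 7 → 3; 2 → 4 → 8; 3 → 6 → 2; 4 → 5 → 6; 5 → 2 → 5; 6 → 3 → 1; 7 → 1 → 4; 8 → 8 → 7.
Collecting the images, αβ = [3 8 2 6 5 1 4 7].

3 8 2 6 5 1 4 7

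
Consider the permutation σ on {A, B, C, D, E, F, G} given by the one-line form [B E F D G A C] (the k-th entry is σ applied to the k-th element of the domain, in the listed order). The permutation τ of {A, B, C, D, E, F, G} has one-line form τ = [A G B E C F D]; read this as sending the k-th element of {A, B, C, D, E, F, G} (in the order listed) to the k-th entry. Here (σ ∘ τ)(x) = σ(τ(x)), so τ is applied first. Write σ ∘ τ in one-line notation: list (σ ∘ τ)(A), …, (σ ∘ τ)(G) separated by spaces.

B C E G F A D

For each element, apply τ then σ: A → A → B; B → G → C; C → B → E; D → E → G; E → C → F; F → F → A; G → D → D.
So σ ∘ τ in one-line form is B C E G F A D.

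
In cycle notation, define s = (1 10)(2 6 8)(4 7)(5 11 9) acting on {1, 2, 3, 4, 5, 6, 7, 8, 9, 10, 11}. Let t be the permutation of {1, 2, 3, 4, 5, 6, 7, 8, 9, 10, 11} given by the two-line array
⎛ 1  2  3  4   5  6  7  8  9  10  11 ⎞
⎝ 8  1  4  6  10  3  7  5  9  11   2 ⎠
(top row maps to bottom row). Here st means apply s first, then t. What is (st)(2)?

3

(st)(2) = t(s(2)). s(2) = 6, then t(6) = 3. So (st)(2) = 3.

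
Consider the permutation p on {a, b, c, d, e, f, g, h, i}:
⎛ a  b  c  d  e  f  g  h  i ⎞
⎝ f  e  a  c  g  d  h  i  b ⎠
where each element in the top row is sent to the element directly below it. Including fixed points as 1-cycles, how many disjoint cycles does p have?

2

The cycle decomposition is (a f d c)(b e g h i), which has 2 cycles (counting 1-cycles).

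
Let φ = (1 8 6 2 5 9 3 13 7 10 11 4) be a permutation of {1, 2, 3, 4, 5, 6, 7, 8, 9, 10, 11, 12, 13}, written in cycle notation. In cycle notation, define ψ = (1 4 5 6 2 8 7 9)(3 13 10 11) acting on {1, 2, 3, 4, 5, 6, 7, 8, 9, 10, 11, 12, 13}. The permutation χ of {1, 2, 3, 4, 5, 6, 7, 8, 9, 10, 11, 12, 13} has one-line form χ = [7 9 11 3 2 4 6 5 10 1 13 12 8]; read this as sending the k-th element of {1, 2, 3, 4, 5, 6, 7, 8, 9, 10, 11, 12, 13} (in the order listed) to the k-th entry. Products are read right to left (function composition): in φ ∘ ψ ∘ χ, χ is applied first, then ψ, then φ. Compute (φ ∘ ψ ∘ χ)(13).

Chase 13: χ(13) = 8; ψ(8) = 7; φ(7) = 10. Hence (φ ∘ ψ ∘ χ)(13) = 10.

10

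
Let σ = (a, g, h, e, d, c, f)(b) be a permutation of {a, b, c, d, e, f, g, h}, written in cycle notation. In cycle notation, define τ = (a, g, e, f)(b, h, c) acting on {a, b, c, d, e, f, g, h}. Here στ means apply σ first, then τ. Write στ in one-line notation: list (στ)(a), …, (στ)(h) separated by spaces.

e h a b d g c f

(στ)(x) = τ(σ(x)). Computing each image: τ(σ(a)) = τ(g) = e, τ(σ(b)) = τ(b) = h, τ(σ(c)) = τ(f) = a, τ(σ(d)) = τ(c) = b, τ(σ(e)) = τ(d) = d, τ(σ(f)) = τ(a) = g, τ(σ(g)) = τ(h) = c, τ(σ(h)) = τ(e) = f.
Hence στ = [e h a b d g c f].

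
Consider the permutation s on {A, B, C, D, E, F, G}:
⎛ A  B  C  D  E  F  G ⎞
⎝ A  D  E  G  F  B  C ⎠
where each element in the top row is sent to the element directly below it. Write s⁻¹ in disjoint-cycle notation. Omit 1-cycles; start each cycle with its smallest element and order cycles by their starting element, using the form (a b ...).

First write s in disjoint cycles: (B D G C E F).
The inverse reverses every cycle; in canonical form, s⁻¹ = (B F E C G D).

(B F E C G D)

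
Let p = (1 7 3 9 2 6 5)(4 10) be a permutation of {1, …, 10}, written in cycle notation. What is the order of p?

The cycle type of p is (7, 2, 1).
The order is lcm(7, 2) = 14.

14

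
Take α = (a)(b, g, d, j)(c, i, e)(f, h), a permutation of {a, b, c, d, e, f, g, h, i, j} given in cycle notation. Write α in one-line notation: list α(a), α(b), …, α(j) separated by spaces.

a g i j c h d f e b

Each element maps to the next entry in its cycle (wrapping to the front): a→a, b→g, c→i, d→j, e→c, f→h, g→d, h→f, i→e, j→b.
Listing these in domain order gives a g i j c h d f e b.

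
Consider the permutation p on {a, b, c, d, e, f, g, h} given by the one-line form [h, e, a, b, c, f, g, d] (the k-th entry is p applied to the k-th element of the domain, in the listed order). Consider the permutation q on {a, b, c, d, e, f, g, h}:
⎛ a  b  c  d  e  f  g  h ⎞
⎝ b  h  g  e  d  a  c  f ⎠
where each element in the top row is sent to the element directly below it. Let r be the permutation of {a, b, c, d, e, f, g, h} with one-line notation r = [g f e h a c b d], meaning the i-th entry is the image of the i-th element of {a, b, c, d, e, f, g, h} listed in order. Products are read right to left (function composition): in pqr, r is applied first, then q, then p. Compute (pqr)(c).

b

Apply the permutations in order: r(c) = e, then q(e) = d, then p(d) = b. So (pqr)(c) = b.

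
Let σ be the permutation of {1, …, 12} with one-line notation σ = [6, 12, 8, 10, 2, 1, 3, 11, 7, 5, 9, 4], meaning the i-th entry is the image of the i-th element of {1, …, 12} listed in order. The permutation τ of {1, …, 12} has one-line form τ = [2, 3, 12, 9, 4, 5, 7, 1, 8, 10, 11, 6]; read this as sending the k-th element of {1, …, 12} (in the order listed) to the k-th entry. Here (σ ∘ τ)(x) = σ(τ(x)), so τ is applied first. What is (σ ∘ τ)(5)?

10

(σ ∘ τ)(5) = σ(τ(5)). τ(5) = 4, then σ(4) = 10. So (σ ∘ τ)(5) = 10.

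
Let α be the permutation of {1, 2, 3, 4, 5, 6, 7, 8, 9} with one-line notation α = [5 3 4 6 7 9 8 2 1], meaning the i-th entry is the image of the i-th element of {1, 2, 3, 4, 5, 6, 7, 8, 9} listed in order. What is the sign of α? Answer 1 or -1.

1

In disjoint-cycle form the cycle lengths are 9.
A cycle is odd iff its length is even; α has 0 even-length cycles, so sgn(α) = (−1)^0 and α is even.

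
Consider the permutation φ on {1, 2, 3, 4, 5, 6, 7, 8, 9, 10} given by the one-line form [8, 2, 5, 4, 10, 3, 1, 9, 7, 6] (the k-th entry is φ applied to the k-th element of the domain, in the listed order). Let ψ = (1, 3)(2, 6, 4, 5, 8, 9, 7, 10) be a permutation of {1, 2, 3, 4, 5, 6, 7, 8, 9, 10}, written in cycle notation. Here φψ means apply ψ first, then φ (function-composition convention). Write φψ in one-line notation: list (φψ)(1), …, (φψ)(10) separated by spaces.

Chase each element through ψ then φ: 1 → 3 → 5; 2 → 6 → 3; 3 → 1 → 8; 4 → 5 → 10; 5 → 8 → 9; 6 → 4 → 4; 7 → 10 → 6; 8 → 9 → 7; 9 → 7 → 1; 10 → 2 → 2.
Collecting the images, φψ = [5 3 8 10 9 4 6 7 1 2].

5 3 8 10 9 4 6 7 1 2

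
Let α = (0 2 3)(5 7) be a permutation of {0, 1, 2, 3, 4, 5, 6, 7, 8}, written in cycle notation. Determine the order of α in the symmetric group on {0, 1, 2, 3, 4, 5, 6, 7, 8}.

The cycle type of α is (3, 2, 1, 1, 1, 1).
The order is lcm(3, 2) = 6.

6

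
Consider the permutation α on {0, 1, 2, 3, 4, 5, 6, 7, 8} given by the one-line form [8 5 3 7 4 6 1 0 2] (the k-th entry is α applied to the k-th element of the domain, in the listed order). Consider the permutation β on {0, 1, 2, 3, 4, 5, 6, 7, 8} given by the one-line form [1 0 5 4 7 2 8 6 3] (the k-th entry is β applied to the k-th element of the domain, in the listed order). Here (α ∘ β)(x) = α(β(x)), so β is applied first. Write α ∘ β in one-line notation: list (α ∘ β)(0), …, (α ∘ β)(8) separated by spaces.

Chase each element through β then α: 0 → 1 → 5; 1 → 0 → 8; 2 → 5 → 6; 3 → 4 → 4; 4 → 7 → 0; 5 → 2 → 3; 6 → 8 → 2; 7 → 6 → 1; 8 → 3 → 7.
So α ∘ β in one-line form is 5 8 6 4 0 3 2 1 7.

5 8 6 4 0 3 2 1 7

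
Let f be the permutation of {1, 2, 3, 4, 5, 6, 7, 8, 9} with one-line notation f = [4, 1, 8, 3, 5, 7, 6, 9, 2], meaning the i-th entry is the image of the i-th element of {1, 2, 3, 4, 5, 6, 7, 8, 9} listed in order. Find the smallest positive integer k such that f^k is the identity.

Decomposing into disjoint cycles gives cycle lengths 6, 2, 1.
The order is lcm(6, 2) = 6.

6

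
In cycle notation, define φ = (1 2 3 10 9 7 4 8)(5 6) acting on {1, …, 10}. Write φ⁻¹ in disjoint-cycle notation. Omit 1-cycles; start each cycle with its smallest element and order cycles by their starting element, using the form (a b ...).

(1 8 4 7 9 10 3 2)(5 6)

If φ sends a → b within a cycle, φ⁻¹ sends b → a; equivalently, reverse each cycle.
Reversing each cycle of φ and rotating so the smallest element leads gives (1 8 4 7 9 10 3 2)(5 6).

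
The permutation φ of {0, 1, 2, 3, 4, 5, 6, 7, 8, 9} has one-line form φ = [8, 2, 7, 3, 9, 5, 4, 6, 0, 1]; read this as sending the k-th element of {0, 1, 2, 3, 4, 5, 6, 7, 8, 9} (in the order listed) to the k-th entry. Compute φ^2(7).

4

Tracing 7 → 6 → … returns to 7 after 6 steps, so 7 lies in a 6-cycle (1 2 7 6 4 9).
Stepping 2 places around the cycle: 7 → 6 → 4.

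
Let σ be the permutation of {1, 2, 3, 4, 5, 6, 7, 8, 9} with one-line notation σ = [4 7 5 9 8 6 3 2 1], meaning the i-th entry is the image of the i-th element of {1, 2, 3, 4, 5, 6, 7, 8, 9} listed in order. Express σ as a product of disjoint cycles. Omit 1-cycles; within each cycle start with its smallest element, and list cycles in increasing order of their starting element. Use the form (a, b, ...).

From 1: 1 → 4 → 9 → 1, closing the cycle (1, 4, 9).
Repeating from the next unused element and collecting all non-trivial cycles gives (1, 4, 9)(2, 7, 3, 5, 8).

(1, 4, 9)(2, 7, 3, 5, 8)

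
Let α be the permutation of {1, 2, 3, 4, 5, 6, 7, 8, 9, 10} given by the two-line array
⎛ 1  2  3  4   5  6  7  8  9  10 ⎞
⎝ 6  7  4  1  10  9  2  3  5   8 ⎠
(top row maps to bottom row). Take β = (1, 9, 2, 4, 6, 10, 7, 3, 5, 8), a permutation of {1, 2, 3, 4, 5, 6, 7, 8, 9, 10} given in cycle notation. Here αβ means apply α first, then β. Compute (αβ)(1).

10

α(1) = 6, then β(6) = 10; composing gives (αβ)(1) = 10.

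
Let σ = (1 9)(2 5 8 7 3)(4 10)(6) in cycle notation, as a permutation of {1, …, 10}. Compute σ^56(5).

8

5 lies in the 5-cycle (2 5 8 7 3).
Since the cycle has length 5, σ^56 acts on it the same as σ^1 (56 mod 5 = 1).
Advancing 1 step from 5: 5 → 8.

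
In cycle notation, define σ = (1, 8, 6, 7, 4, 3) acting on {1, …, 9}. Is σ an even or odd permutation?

The cycle lengths are 6, 1, 1, 1.
A cycle of length ℓ contributes ℓ−1 transpositions, so σ is a product of 5 transpositions — odd.

odd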